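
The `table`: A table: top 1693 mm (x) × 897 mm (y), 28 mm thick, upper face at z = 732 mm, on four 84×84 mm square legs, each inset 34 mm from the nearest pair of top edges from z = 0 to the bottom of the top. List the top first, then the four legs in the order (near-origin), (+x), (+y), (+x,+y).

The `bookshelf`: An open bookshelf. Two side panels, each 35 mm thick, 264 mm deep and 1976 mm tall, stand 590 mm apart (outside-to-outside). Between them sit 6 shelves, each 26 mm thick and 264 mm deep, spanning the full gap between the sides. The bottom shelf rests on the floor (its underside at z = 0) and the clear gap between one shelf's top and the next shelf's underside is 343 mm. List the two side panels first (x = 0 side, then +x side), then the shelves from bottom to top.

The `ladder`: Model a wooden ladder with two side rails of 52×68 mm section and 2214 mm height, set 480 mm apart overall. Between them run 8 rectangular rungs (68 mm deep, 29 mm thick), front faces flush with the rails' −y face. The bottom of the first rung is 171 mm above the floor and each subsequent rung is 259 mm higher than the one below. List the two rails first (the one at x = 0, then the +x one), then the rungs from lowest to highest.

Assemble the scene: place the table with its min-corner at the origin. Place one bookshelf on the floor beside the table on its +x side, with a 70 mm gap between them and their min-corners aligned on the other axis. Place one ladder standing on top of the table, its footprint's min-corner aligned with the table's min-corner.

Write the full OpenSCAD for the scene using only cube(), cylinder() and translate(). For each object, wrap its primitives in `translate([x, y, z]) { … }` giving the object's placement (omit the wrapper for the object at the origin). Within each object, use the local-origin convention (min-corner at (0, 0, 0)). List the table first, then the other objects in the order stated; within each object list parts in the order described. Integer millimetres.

translate([0, 0, 704]) cube([1693, 897, 28]);
translate([34, 34, 0]) cube([84, 84, 704]);
translate([1575, 34, 0]) cube([84, 84, 704]);
translate([34, 779, 0]) cube([84, 84, 704]);
translate([1575, 779, 0]) cube([84, 84, 704]);
translate([1763, 0, 0]) {
  cube([35, 264, 1976]);
  translate([555, 0, 0]) cube([35, 264, 1976]);
  translate([35, 0, 0]) cube([520, 264, 26]);
  translate([35, 0, 369]) cube([520, 264, 26]);
  translate([35, 0, 738]) cube([520, 264, 26]);
  translate([35, 0, 1107]) cube([520, 264, 26]);
  translate([35, 0, 1476]) cube([520, 264, 26]);
  translate([35, 0, 1845]) cube([520, 264, 26]);
}
translate([0, 0, 732]) {
  cube([52, 68, 2214]);
  translate([428, 0, 0]) cube([52, 68, 2214]);
  translate([52, 0, 171]) cube([376, 68, 29]);
  translate([52, 0, 430]) cube([376, 68, 29]);
  translate([52, 0, 689]) cube([376, 68, 29]);
  translate([52, 0, 948]) cube([376, 68, 29]);
  translate([52, 0, 1207]) cube([376, 68, 29]);
  translate([52, 0, 1466]) cube([376, 68, 29]);
  translate([52, 0, 1725]) cube([376, 68, 29]);
  translate([52, 0, 1984]) cube([376, 68, 29]);
}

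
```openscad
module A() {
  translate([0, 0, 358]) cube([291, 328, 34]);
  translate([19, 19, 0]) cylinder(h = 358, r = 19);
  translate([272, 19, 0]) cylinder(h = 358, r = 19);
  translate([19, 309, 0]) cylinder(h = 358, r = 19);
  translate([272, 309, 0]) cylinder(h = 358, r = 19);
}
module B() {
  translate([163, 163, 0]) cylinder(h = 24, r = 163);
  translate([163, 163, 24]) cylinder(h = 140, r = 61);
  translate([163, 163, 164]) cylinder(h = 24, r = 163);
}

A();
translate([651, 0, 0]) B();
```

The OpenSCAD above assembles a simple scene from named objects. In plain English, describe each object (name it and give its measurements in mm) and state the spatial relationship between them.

A is a four-legged stool. The seat is a 291×328×34 mm slab whose top surface is at z = 392 mm; four round legs, each 38 mm in diameter, run from the floor (z = 0) to the underside of the seat, each leg's axis is inset half a diameter from the nearest pair of seat edges (so the leg's bounding box is flush with the corner).

B is a spool: two coaxial disc flanges of radius 163 mm and thickness 24 mm, joined by a core cylinder of radius 61 mm and height 140 mm. The lower flange rests on z = 0 and the three cylinders share a vertical axis.

The spool is on the floor beside the stool on its +x side.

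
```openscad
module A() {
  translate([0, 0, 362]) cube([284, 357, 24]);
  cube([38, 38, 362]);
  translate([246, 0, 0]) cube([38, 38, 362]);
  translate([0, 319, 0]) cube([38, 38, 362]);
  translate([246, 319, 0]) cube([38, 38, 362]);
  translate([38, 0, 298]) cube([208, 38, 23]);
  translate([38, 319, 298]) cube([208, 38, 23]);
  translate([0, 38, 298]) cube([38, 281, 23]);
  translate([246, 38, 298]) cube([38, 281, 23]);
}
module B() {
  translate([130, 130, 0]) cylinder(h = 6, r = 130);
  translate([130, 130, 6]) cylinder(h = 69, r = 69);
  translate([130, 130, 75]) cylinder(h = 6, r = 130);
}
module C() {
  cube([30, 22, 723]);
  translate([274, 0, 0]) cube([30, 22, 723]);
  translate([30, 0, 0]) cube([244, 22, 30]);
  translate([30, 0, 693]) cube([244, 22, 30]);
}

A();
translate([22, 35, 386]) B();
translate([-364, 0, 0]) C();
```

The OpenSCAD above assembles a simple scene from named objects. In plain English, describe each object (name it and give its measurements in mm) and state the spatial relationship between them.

A is a four-legged stool. The seat is 284×357 mm, 24 mm thick, top at z = 386 mm. It stands on four square legs, each 38×38 mm in cross-section, from z = 0 to the seat underside, each flush with a corner of the seat. Four stretchers, 38 mm wide and 23 mm tall, connect adjacent legs with their undersides at z = 298 mm, each running between the inner faces of the legs it joins and aligned with the legs' outer faces on the other axis.

B is a spool: two coaxial disc flanges of radius 130 mm and thickness 6 mm, joined by a core cylinder of radius 69 mm and height 69 mm. The lower flange rests on z = 0 and the three cylinders share a vertical axis.

C is a picture frame with a 244×663 mm rectangular opening (x by z) and a uniform 30 mm border on every side. Frame depth is 22 mm along y. It is built from two vertical stiles running the full outside height and two horizontal rails spanning the gap between the stiles.

The spool is on top of the stool. The picture frame is on the floor beside the stool on its −x side.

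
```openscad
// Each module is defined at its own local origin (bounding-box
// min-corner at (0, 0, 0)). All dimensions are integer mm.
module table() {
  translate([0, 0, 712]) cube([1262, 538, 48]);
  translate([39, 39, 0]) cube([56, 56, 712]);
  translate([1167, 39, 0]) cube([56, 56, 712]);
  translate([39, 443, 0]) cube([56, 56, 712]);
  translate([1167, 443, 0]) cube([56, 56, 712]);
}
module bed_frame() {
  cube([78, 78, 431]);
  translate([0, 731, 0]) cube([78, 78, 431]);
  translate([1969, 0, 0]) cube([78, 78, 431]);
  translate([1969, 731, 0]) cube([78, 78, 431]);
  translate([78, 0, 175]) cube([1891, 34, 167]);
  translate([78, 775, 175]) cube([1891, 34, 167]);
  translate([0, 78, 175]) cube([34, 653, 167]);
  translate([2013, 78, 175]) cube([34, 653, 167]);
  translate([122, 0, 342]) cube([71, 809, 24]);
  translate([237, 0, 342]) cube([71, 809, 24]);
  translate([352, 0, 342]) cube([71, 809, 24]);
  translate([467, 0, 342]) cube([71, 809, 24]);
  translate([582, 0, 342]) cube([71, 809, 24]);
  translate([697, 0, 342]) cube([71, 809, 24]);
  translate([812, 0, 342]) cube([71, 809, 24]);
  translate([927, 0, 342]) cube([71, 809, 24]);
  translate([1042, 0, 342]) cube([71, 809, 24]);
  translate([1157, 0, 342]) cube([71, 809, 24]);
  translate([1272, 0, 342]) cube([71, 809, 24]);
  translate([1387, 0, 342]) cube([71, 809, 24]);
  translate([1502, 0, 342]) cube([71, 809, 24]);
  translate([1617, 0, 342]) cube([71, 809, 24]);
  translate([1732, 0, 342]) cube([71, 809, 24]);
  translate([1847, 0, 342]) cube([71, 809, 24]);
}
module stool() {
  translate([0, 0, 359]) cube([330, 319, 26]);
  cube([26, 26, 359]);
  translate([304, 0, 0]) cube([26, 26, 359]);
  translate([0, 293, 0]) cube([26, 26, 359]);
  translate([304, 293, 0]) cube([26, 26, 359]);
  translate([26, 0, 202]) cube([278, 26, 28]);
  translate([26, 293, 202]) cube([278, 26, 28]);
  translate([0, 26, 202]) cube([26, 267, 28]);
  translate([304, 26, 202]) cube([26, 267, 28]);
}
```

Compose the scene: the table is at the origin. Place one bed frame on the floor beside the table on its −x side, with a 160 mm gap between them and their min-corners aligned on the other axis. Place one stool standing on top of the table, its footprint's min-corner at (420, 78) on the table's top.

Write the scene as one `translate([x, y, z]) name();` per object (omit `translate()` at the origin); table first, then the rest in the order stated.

table();
translate([-2207, 0, 0]) bed_frame();
translate([420, 78, 760]) stool();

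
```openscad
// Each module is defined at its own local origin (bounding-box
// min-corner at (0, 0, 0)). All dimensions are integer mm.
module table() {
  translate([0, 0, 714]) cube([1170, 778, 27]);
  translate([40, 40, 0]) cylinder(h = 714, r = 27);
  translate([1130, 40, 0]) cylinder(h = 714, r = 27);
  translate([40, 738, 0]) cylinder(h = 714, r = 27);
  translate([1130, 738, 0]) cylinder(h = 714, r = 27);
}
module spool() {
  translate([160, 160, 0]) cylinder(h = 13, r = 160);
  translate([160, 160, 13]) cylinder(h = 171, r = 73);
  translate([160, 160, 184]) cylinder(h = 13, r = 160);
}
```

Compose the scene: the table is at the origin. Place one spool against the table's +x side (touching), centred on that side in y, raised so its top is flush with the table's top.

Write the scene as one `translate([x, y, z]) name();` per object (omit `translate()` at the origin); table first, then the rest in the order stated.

table();
translate([1170, 229, 544]) spool();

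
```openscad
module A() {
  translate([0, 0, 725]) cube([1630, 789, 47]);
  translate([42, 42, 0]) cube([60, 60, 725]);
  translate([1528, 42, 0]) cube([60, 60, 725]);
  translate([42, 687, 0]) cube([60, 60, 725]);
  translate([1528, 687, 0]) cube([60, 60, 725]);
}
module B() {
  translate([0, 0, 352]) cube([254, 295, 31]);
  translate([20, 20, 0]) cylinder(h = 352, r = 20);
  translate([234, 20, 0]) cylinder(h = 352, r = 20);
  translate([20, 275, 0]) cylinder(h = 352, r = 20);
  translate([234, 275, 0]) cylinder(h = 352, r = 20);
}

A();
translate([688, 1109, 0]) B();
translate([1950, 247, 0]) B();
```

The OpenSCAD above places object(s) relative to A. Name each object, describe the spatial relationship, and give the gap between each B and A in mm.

Each stool's nearest face is 320 mm from the table's bounding box.

A is a table. B is a stool. Two stools sit around the table at the +y, +x sides. The gap between each stool and the table is 320 mm.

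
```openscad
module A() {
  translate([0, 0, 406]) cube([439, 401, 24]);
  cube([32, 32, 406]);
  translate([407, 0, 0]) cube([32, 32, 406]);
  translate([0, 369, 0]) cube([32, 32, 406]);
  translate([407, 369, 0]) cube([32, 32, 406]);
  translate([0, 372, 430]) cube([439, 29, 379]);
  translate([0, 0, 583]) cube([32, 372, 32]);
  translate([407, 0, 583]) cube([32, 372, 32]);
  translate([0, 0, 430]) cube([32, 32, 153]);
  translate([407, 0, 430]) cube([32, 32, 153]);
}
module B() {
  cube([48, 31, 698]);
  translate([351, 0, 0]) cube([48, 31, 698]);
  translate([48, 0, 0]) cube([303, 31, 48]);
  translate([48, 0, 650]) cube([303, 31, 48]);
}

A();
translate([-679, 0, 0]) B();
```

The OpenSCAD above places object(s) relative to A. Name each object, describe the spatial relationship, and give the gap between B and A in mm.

A is a chair. B is a picture frame. The picture frame is on the floor beside the chair on its −x side. The gap between the picture frame and the chair is 280 mm.

The picture frame's nearest face is 280 mm from the chair's −x face.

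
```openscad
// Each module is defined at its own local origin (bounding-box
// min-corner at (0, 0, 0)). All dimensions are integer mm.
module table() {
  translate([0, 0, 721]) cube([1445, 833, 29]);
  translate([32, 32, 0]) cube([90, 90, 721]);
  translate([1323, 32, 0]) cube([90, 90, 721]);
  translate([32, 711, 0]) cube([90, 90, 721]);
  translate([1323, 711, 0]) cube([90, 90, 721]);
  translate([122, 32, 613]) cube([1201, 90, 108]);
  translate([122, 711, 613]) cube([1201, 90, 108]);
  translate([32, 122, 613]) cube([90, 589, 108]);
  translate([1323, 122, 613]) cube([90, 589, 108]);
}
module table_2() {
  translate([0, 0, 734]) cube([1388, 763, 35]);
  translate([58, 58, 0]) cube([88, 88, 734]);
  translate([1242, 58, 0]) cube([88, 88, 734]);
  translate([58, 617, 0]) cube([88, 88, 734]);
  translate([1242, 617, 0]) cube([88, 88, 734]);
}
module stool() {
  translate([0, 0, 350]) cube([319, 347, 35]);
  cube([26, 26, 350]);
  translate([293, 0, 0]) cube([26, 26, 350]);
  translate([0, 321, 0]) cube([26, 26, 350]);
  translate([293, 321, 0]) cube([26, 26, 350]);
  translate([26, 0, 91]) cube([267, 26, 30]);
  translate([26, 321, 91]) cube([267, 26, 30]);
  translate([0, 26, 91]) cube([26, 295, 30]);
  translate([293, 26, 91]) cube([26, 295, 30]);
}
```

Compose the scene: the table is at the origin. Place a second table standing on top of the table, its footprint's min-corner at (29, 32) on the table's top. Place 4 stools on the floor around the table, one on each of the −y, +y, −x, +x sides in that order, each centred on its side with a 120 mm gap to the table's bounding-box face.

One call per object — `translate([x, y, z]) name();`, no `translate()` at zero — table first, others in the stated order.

table();
translate([29, 32, 750]) table_2();
translate([563, -467, 0]) stool();
translate([563, 953, 0]) stool();
translate([-439, 243, 0]) stool();
translate([1565, 243, 0]) stool();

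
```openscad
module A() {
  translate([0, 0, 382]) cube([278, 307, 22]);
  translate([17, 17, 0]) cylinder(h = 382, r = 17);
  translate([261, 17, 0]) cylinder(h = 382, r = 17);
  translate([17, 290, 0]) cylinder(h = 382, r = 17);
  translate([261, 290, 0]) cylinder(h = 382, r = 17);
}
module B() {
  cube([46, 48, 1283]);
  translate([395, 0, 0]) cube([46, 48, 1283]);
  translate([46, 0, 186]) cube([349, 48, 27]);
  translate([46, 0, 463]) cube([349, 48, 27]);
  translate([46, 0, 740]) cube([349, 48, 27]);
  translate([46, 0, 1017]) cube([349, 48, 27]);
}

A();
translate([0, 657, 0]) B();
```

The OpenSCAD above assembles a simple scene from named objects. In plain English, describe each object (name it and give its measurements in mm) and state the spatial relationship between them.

A is a four-legged stool. The seat is a 278×307×22 mm slab whose top surface is at z = 404 mm; four round legs, each 34 mm in diameter, run from the floor (z = 0) to the underside of the seat, each leg's axis is inset half a diameter from the nearest pair of seat edges (so the leg's bounding box is flush with the corner).

B is a straight ladder. Two 46×48 mm vertical rails, 1283 mm tall, stand 441 mm apart (outside-to-outside) with their front faces coplanar on the −y side. 4 rungs, each 48 mm deep and 27 mm tall, span between the inner faces of the rails, front faces flush with the rails. The lowest rung's underside is at z = 186 mm and rungs are spaced 277 mm apart (underside to underside).

The ladder is on the floor beside the stool on its +y side.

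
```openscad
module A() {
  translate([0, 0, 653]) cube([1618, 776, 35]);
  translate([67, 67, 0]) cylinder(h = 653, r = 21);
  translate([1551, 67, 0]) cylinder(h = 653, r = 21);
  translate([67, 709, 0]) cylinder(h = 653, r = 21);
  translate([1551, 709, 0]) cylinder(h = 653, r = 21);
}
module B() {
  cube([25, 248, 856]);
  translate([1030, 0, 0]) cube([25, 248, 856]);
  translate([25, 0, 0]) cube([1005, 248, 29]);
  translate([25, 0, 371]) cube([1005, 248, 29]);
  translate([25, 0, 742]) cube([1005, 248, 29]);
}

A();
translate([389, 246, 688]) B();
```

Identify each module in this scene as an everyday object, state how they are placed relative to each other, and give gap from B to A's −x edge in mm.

The bookshelf's min-x is at 389; the table's min-x is 0; gap = 389 mm.

A is a table. B is a bookshelf. The bookshelf is on top of the table. The gap from the bookshelf to the table's −x edge is 389 mm.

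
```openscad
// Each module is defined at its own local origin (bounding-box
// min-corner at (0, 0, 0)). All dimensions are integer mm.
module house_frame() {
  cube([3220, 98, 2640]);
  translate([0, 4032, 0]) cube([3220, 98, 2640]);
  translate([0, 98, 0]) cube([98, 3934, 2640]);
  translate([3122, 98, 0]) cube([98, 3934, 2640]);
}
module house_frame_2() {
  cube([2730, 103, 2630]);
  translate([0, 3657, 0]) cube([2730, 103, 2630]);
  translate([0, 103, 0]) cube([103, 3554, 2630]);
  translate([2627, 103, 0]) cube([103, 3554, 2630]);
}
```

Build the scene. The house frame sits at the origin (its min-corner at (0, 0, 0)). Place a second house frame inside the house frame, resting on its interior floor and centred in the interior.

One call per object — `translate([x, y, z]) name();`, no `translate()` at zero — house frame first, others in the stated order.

house_frame();
translate([245, 185, 0]) house_frame_2();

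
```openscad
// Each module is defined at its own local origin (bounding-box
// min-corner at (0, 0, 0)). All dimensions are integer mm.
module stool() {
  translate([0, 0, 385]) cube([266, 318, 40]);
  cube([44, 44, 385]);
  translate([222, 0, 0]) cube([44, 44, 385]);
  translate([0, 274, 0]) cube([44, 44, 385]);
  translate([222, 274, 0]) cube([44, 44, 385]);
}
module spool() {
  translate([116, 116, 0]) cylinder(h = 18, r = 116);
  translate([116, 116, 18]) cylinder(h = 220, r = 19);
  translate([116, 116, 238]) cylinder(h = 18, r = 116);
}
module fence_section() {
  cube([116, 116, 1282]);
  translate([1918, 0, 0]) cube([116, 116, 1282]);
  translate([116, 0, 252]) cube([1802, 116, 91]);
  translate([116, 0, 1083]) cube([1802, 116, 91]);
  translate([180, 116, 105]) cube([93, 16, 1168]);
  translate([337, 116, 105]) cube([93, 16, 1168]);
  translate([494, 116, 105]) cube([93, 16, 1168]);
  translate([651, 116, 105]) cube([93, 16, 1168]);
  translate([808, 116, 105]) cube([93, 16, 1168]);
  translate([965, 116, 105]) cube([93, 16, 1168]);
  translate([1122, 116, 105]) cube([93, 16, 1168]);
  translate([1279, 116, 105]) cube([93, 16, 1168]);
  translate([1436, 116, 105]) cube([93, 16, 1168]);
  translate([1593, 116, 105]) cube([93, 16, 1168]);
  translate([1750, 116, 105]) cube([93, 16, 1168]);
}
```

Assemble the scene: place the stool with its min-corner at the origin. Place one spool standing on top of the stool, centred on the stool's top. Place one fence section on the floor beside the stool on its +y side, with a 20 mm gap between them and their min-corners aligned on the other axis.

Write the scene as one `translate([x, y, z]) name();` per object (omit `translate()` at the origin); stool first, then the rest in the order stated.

stool();
translate([17, 43, 425]) spool();
translate([0, 338, 0]) fence_section();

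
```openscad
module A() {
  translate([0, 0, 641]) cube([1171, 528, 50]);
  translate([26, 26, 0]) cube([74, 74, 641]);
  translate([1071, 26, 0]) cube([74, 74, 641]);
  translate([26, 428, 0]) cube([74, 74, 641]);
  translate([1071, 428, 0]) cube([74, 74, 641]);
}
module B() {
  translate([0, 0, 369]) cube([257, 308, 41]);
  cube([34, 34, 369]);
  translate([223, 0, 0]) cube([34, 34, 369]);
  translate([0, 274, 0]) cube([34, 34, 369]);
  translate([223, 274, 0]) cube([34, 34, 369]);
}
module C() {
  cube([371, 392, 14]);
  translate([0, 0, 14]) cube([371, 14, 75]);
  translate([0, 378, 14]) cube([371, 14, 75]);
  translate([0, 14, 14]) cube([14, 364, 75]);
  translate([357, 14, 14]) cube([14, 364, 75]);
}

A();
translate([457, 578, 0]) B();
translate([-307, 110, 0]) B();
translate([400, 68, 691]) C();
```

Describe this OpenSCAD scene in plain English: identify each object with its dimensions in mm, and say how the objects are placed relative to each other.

A is a rectangular dining table. The top is 1171×528×50 mm with its upper surface at z = 691 mm. It stands on four 74×74 mm square legs, each inset 26 mm from the nearest pair of top edges, running from the floor to the underside of the top.

B is a four-legged stool. The seat is a 257×308×41 mm slab whose top surface is at z = 410 mm; four square legs, each 34×34 mm in cross-section, run from the floor (z = 0) to the underside of the seat, each flush with a corner of the seat.

C is an open-topped rectangular box: outside dimensions 371×392×89 mm, with a uniform wall and base thickness of 14 mm. The base is a full 371×392 slab on the floor; four walls sit on top of the base. The front and back walls (the −y and +y sides) span the full width; the two side walls fit between them.

Two stools sit around the table at the +y, −x sides. The open box is on top of the table, centred.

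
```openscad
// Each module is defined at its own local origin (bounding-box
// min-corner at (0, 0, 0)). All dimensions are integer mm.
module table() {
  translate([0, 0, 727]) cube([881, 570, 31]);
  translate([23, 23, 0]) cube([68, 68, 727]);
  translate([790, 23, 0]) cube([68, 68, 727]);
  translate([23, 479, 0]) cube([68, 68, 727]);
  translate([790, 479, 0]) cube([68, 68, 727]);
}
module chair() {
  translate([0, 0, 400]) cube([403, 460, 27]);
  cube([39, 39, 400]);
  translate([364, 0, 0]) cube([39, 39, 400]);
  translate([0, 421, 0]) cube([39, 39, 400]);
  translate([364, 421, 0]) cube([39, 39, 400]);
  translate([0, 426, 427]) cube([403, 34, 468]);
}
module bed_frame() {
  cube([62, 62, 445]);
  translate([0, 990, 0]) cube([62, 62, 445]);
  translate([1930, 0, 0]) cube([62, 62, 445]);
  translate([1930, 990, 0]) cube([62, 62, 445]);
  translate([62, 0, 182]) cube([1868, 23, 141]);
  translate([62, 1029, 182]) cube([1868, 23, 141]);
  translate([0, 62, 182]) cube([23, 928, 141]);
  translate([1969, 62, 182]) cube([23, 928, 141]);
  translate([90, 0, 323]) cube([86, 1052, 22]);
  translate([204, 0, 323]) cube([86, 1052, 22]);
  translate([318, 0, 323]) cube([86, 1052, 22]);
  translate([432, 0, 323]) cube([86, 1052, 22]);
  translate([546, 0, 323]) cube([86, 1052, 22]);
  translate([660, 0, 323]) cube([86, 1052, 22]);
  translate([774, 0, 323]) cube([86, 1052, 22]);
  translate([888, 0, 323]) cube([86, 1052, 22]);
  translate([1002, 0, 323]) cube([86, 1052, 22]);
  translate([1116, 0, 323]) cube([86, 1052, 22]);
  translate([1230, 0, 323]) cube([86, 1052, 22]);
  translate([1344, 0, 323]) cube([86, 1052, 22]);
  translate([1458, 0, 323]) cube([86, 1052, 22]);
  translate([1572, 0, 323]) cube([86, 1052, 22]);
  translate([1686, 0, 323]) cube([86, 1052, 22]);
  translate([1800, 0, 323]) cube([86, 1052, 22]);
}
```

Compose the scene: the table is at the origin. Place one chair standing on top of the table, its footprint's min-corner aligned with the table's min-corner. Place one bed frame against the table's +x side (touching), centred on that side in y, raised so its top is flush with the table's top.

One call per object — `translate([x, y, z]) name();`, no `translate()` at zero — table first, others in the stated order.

table();
translate([0, 0, 758]) chair();
translate([881, -241, 313]) bed_frame();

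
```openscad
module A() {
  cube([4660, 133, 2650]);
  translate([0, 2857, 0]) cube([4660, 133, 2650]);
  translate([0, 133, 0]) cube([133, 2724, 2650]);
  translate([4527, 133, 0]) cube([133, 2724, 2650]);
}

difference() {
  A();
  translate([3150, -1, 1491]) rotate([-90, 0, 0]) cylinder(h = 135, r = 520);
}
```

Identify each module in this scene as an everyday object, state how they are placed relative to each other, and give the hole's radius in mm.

A is a house frame. The house frame has a circular hole through its front wall. The hole's radius is 520 mm.

The subtracted cylinder has r = 520 mm.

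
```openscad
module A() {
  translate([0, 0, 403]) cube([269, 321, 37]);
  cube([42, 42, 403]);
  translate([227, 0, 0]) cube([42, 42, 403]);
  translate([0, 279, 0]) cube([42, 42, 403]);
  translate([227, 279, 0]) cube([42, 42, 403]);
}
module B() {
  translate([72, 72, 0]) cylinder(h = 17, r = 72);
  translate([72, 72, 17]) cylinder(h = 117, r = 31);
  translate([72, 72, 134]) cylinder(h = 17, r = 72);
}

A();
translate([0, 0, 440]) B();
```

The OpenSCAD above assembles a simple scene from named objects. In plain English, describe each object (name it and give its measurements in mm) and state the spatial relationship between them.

A is a four-legged stool. The seat is a 269×321×37 mm slab whose top surface is at z = 440 mm; four square legs, each 42×42 mm in cross-section, run from the floor (z = 0) to the underside of the seat, each flush with a corner of the seat.

B is a spool: two coaxial disc flanges of radius 72 mm and thickness 17 mm, joined by a core cylinder of radius 31 mm and height 117 mm. The lower flange rests on z = 0 and the three cylinders share a vertical axis.

The spool is on top of the stool.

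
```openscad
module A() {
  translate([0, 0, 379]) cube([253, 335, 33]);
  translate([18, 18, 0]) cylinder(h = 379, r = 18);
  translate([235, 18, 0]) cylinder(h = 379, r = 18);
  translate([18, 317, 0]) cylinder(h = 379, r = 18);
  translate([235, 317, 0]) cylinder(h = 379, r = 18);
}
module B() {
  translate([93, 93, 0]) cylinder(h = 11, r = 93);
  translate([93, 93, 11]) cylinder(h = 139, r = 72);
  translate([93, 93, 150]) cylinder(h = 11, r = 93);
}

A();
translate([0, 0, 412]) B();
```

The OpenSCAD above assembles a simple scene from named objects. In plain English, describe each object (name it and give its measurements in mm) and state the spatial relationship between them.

A is a simple wooden stool: a rectangular seat 253 mm (x) by 335 mm (y), 33 mm thick, top face at z = 412 mm, on four round legs, each 36 mm in diameter. The legs rest on z = 0, each leg's axis is inset half a diameter from the nearest pair of seat edges (so the leg's bounding box is flush with the corner).

B is a spool: two coaxial disc flanges of radius 93 mm and thickness 11 mm, joined by a core cylinder of radius 72 mm and height 139 mm. The lower flange rests on z = 0 and the three cylinders share a vertical axis.

The spool is on top of the stool.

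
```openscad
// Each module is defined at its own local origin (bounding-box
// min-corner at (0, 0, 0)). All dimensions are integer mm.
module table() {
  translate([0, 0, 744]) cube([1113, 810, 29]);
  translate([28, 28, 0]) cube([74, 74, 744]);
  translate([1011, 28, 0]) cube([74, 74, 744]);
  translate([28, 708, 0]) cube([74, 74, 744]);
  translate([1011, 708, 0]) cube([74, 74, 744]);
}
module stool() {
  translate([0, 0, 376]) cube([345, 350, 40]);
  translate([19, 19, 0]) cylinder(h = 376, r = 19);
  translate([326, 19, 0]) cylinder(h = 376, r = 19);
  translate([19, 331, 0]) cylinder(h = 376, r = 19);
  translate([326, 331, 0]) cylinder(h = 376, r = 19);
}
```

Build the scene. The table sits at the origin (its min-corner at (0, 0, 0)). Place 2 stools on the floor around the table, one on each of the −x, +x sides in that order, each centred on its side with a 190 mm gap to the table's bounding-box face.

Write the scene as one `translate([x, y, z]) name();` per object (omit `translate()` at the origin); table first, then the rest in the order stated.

table();
translate([-535, 230, 0]) stool();
translate([1303, 230, 0]) stool();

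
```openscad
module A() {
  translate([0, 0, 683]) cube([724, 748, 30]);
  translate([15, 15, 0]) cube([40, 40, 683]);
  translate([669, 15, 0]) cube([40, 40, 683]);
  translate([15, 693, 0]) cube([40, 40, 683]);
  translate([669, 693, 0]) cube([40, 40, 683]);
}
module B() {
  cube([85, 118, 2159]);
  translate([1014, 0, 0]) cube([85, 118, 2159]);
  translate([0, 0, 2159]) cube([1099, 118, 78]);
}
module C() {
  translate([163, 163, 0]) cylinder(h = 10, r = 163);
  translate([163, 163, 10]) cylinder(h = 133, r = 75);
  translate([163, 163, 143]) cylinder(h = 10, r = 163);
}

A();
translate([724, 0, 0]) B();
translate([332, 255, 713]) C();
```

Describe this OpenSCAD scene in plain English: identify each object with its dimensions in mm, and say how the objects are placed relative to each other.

A is a table with a 724×748 mm rectangular top, 30 mm thick, top surface at z = 713 mm, supported by four 40×40 mm square legs, each inset 15 mm from the nearest pair of top edges, running from the floor.

B is a door frame. The clear opening is 929 mm wide and 2159 mm high. Two 85 mm wide jambs, 118 mm deep, stand either side of the opening from the floor to the top of the opening. A 78 mm thick head sits across the top of both jambs, spanning the full outside width of the frame.

C is a spool: two coaxial disc flanges of radius 163 mm and thickness 10 mm, joined by a core cylinder of radius 75 mm and height 133 mm. The lower flange rests on z = 0 and the three cylinders share a vertical axis.

The door frame is against the table's +x side, with their −y faces flush. The spool is on top of the table.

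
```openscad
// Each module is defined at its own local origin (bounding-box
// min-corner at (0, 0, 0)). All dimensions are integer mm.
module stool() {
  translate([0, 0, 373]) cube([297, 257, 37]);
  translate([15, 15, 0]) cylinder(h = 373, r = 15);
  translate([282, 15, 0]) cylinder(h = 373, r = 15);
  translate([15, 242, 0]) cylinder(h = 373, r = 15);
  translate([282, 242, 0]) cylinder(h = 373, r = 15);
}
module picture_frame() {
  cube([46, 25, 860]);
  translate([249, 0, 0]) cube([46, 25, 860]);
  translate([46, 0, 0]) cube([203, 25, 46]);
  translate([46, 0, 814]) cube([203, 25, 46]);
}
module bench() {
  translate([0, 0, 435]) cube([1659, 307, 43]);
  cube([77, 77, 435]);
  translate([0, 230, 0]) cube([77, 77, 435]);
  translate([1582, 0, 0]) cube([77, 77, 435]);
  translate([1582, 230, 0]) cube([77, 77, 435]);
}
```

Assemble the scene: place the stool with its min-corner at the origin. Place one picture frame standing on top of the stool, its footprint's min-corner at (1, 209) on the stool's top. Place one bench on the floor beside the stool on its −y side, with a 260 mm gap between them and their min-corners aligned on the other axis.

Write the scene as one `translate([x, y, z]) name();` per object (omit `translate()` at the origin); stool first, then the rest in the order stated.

stool();
translate([1, 209, 410]) picture_frame();
translate([0, -567, 0]) bench();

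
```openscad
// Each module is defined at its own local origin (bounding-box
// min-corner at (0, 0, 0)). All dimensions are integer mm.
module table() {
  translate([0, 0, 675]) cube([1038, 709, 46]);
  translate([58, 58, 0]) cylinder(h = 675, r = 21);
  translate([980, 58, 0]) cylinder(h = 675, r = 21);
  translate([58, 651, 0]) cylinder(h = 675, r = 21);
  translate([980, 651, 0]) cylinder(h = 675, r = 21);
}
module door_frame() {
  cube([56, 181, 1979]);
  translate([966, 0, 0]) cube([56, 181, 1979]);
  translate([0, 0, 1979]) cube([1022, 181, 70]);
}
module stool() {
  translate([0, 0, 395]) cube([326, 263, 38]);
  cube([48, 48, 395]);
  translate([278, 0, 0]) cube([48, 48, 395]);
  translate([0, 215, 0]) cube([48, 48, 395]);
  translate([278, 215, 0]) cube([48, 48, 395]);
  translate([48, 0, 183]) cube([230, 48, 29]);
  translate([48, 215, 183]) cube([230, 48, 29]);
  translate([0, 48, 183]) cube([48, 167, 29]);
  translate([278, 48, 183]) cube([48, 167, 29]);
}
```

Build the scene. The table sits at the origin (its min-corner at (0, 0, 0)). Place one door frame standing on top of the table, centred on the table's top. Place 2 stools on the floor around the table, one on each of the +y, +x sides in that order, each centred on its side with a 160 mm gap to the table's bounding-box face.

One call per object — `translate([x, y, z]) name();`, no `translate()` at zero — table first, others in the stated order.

table();
translate([8, 264, 721]) door_frame();
translate([356, 869, 0]) stool();
translate([1198, 223, 0]) stool();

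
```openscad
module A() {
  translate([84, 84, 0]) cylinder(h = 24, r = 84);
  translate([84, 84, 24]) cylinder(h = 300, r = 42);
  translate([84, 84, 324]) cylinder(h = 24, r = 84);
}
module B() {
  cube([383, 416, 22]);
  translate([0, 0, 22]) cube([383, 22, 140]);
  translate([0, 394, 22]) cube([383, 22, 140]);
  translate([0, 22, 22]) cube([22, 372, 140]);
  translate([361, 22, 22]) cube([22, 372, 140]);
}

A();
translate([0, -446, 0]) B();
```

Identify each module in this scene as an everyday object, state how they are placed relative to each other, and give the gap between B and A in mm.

A is a spool. B is an open box. The open box is on the floor beside the spool on its −y side. The gap between the open box and the spool is 30 mm.

The open box's nearest face is 30 mm from the spool's −y face.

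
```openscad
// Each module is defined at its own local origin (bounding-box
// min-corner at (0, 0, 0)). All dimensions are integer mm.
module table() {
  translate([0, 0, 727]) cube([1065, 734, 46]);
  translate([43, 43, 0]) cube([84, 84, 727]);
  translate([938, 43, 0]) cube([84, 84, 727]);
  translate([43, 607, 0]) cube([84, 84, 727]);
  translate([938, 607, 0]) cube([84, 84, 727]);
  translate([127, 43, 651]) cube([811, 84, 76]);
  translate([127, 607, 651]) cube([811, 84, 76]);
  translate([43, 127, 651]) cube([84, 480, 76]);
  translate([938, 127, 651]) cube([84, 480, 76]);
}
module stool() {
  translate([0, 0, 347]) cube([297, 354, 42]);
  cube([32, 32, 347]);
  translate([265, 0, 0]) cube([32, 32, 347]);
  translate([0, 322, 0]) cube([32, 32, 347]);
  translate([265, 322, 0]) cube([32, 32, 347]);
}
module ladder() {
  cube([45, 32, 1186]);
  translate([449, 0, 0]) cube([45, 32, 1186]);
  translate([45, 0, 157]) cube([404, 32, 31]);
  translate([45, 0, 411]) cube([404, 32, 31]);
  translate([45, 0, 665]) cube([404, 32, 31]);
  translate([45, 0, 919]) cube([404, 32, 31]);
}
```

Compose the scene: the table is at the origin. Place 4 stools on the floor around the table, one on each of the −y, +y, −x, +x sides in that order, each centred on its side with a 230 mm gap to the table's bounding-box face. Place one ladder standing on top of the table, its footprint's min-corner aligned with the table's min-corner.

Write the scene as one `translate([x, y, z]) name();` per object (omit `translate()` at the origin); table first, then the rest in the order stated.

table();
translate([384, -584, 0]) stool();
translate([384, 964, 0]) stool();
translate([-527, 190, 0]) stool();
translate([1295, 190, 0]) stool();
translate([0, 0, 773]) ladder();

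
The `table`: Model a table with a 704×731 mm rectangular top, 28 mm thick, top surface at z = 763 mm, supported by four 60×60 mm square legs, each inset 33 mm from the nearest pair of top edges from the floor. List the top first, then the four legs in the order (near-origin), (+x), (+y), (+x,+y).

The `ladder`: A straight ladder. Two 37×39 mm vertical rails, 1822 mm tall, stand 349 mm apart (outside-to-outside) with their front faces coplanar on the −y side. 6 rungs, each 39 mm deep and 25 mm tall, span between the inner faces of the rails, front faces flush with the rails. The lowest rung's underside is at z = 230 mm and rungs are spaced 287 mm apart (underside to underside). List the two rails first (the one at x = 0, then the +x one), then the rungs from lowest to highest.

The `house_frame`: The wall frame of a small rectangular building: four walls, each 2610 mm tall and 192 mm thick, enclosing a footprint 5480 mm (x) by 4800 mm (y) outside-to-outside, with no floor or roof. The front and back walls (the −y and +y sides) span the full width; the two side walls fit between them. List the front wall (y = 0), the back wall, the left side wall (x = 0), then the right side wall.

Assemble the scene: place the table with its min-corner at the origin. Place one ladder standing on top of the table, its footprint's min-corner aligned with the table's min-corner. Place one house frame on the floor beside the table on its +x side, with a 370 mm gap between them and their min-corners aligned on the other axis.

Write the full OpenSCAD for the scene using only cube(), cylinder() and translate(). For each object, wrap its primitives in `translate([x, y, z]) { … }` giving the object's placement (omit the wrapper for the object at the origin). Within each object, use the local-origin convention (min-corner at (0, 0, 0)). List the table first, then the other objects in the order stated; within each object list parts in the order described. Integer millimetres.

translate([0, 0, 735]) cube([704, 731, 28]);
translate([33, 33, 0]) cube([60, 60, 735]);
translate([611, 33, 0]) cube([60, 60, 735]);
translate([33, 638, 0]) cube([60, 60, 735]);
translate([611, 638, 0]) cube([60, 60, 735]);
translate([0, 0, 763]) {
  cube([37, 39, 1822]);
  translate([312, 0, 0]) cube([37, 39, 1822]);
  translate([37, 0, 230]) cube([275, 39, 25]);
  translate([37, 0, 517]) cube([275, 39, 25]);
  translate([37, 0, 804]) cube([275, 39, 25]);
  translate([37, 0, 1091]) cube([275, 39, 25]);
  translate([37, 0, 1378]) cube([275, 39, 25]);
  translate([37, 0, 1665]) cube([275, 39, 25]);
}
translate([1074, 0, 0]) {
  cube([5480, 192, 2610]);
  translate([0, 4608, 0]) cube([5480, 192, 2610]);
  translate([0, 192, 0]) cube([192, 4416, 2610]);
  translate([5288, 192, 0]) cube([192, 4416, 2610]);
}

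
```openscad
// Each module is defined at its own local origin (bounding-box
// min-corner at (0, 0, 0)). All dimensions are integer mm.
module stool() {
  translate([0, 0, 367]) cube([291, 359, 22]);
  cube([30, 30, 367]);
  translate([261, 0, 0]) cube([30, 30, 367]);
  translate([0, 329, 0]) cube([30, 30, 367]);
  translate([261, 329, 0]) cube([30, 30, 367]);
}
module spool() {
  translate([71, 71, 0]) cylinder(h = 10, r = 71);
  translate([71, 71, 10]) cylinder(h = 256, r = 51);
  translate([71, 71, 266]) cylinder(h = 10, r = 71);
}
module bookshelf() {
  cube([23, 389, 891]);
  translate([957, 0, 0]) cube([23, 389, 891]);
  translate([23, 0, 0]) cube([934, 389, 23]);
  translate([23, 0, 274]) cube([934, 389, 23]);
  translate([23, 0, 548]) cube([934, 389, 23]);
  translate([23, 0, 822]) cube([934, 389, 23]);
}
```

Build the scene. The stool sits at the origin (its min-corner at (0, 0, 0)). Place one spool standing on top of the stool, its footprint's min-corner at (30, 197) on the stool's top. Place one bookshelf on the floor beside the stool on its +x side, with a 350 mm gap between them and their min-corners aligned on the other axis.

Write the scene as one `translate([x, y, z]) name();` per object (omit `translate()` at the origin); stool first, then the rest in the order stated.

stool();
translate([30, 197, 389]) spool();
translate([641, 0, 0]) bookshelf();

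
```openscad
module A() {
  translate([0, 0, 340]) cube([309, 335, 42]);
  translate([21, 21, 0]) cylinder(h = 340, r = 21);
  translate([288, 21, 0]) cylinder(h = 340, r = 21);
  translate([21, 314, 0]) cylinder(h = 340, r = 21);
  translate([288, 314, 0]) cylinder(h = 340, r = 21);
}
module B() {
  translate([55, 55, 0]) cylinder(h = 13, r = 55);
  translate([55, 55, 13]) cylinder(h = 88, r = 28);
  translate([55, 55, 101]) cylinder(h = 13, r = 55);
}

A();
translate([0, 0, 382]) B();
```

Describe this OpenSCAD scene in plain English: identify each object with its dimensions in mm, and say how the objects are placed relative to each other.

A is a four-legged stool. The seat is a 309×335×42 mm slab whose top surface is at z = 382 mm; four round legs, each 42 mm in diameter, run from the floor (z = 0) to the underside of the seat, each leg's axis is inset half a diameter from the nearest pair of seat edges (so the leg's bounding box is flush with the corner).

B is a spool: two coaxial disc flanges of radius 55 mm and thickness 13 mm, joined by a core cylinder of radius 28 mm and height 88 mm. The lower flange rests on z = 0 and the three cylinders share a vertical axis.

The spool is on top of the stool.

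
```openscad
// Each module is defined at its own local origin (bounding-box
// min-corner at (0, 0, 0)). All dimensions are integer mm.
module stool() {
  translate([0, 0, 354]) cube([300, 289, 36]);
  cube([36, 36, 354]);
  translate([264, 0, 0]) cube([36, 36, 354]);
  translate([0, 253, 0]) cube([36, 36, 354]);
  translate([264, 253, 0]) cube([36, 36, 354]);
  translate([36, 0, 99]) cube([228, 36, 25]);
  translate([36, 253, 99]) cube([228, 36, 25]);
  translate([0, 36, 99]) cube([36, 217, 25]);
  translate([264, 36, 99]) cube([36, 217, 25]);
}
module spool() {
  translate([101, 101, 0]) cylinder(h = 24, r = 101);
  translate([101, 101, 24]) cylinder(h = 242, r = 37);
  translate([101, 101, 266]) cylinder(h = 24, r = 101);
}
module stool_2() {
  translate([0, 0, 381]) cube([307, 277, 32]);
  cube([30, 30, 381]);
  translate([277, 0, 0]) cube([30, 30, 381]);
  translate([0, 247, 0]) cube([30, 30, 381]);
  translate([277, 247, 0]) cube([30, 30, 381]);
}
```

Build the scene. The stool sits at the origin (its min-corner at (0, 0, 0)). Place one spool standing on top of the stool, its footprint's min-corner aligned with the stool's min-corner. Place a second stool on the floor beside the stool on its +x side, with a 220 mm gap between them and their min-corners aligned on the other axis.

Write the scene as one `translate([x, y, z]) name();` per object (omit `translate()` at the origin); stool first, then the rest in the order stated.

stool();
translate([0, 0, 390]) spool();
translate([520, 0, 0]) stool_2();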